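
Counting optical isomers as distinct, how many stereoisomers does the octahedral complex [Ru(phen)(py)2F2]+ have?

An octahedron has six vertices in three trans pairs; every non-trans pair is cis.
Each phen is bidentate and must span two cis positions.
Systematic placement gives 3 geometric isomers: py cis, F trans; py trans, F cis; py cis, F cis (chiral).
One of these lacks any improper symmetry element and so occurs as an enantiomeric pair, giving 3 + 1 = 4 stereoisomers in total.

4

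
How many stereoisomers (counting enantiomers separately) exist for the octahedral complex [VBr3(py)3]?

An octahedron has six vertices in three trans pairs; every non-trans pair is cis.
Working through the distinct placements yields 2 geometric isomers: Br mer; Br fac.
Each arrangement has an internal mirror plane or centre of symmetry, so none is chiral.

2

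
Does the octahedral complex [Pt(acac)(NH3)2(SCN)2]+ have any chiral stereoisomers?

An octahedron has six vertices in three trans pairs; every non-trans pair is cis.
Each acac is bidentate and must span two cis positions.
Systematic placement gives 3 geometric isomers: NH3 trans, SCN cis; NH3 cis, SCN cis (chiral); NH3 cis, SCN trans.
One of these lacks any improper symmetry element and so occurs as an enantiomeric pair, giving 3 + 1 = 4 stereoisomers in total.

yes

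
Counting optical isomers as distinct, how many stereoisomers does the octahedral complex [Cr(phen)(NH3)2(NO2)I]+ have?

6

An octahedron has six vertices in three trans pairs; every non-trans pair is cis.
Each phen is bidentate and must span two cis positions.
Working through the distinct placements yields 4 geometric isomers: NH3 cis (3 arrangements, 2 chiral); NH3 trans.
Of these, 2 lack any improper symmetry element and so occur as enantiomeric pairs, giving 4 + 2 = 6 stereoisomers in total.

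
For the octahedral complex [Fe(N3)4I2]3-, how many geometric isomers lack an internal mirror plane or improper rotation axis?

0

The six octahedral sites form three mutually perpendicular trans pairs.
Systematic placement gives 2 geometric isomers: I trans; I cis.
Each arrangement has an internal mirror plane or centre of symmetry, so none is chiral.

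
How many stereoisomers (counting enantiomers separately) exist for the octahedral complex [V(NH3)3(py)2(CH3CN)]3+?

3

An octahedron has six vertices in three trans pairs; every non-trans pair is cis.
The distinct arrangements are (3 in all): NH3 mer, py trans; NH3 fac, py cis; NH3 mer, py cis.
Each arrangement has an internal mirror plane or centre of symmetry, so none is chiral.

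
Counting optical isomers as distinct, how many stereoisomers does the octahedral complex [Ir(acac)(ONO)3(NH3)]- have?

2

An octahedron has six vertices in three trans pairs; every non-trans pair is cis.
Each acac is bidentate and must span two cis positions.
Systematic placement gives 2 geometric isomers: ONO fac; ONO mer.
Each arrangement has an internal mirror plane or centre of symmetry, so none is chiral.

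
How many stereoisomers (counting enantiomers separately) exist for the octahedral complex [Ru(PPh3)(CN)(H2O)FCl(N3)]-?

30

Exhaustive case analysis gives 15 geometric isomers.
Of these, 15 lack any improper symmetry element and so occur as enantiomeric pairs, giving 15 + 15 = 30 stereoisomers in total.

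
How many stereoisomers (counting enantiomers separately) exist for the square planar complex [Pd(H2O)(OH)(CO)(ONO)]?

In a square planar complex each vertex has one trans partner and two cis neighbours.
Working through the distinct placements yields 3 geometric isomers: (CO/OH trans, H2O/ONO trans); (CO/ONO trans, H2O/OH trans); (CO/H2O trans, OH/ONO trans).
Each arrangement has an internal mirror plane or centre of symmetry, so none is chiral.

3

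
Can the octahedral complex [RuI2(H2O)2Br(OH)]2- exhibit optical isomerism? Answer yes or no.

yes

Systematic placement gives 6 geometric isomers: I cis, H2O cis (3 arrangements, 2 chiral); I trans, H2O cis; I cis, H2O trans; I trans, H2O trans.
Of these, 2 lack any improper symmetry element and so occur as enantiomeric pairs, giving 6 + 2 = 8 stereoisomers in total.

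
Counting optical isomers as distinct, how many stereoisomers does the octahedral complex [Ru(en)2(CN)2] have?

An octahedron has six vertices in three trans pairs; every non-trans pair is cis.
Each en is bidentate and must span two cis positions.
The distinct arrangements are (2 in all): CN trans; CN cis (chiral).
One of these lacks any improper symmetry element and so occurs as an enantiomeric pair, giving 2 + 1 = 3 stereoisomers in total.

3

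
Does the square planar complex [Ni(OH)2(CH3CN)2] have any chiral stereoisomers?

A square has two trans pairs of vertices; adjacent vertices are cis.
Working through the distinct placements yields 2 geometric isomers: OH cis; OH trans.
Each arrangement has an internal mirror plane or centre of symmetry, so none is chiral.

no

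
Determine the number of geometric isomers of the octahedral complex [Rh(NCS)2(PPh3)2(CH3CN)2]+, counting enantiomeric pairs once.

In an octahedral complex each vertex has one trans partner and four cis neighbours.
Systematic placement gives 5 geometric isomers: NCS trans, PPh3 trans, CH3CN trans; NCS cis, PPh3 cis, CH3CN trans; NCS cis, PPh3 trans, CH3CN cis; NCS cis, PPh3 cis, CH3CN cis (chiral); NCS trans, PPh3 cis, CH3CN cis.

5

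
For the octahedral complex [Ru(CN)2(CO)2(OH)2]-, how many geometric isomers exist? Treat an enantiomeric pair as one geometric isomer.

Systematic placement gives 5 geometric isomers: CN trans, CO trans, OH trans; CN trans, CO cis, OH cis; CN cis, CO cis, OH trans; CN cis, CO cis, OH cis (chiral); CN cis, CO trans, OH cis.

5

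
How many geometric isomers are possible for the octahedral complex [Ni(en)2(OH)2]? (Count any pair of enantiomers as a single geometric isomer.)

2

An octahedron has six vertices in three trans pairs; every non-trans pair is cis.
Each en is bidentate and must span two cis positions.
Systematic placement gives 2 geometric isomers: OH trans; OH cis (chiral).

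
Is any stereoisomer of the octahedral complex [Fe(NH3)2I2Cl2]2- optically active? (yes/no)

yes

The six octahedral sites form three mutually perpendicular trans pairs.
Systematic placement gives 5 geometric isomers: NH3 trans, I trans, Cl trans; NH3 cis, I cis, Cl trans; NH3 trans, I cis, Cl cis; NH3 cis, I cis, Cl cis (chiral); NH3 cis, I trans, Cl cis.
One of these lacks any improper symmetry element and so occurs as an enantiomeric pair, giving 5 + 1 = 6 stereoisomers in total.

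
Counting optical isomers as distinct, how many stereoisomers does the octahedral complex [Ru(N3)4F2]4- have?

2

The six octahedral sites form three mutually perpendicular trans pairs.
Systematic placement gives 2 geometric isomers: F trans; F cis.
Each arrangement has an internal mirror plane or centre of symmetry, so none is chiral.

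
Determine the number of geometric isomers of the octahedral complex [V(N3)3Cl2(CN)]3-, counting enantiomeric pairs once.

3

In an octahedral complex each vertex has one trans partner and four cis neighbours.
The distinct arrangements are (3 in all): N3 mer, Cl cis; N3 mer, Cl trans; N3 fac, Cl cis.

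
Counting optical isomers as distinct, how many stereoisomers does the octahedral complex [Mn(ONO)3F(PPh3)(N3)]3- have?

The six octahedral sites form three mutually perpendicular trans pairs.
Systematic placement gives 4 geometric isomers: ONO mer (3 arrangements); ONO fac (chiral).
One of these lacks any improper symmetry element and so occurs as an enantiomeric pair, giving 4 + 1 = 5 stereoisomers in total.

5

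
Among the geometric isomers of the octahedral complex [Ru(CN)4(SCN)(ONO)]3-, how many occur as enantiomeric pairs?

0

An octahedron has six vertices in three trans pairs; every non-trans pair is cis.
The distinct arrangements are (2 in all): SCN and ONO mutually trans; SCN and ONO mutually cis.
Each arrangement has an internal mirror plane or centre of symmetry, so none is chiral.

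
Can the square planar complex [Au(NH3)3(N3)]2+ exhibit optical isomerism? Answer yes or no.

no

In a square planar complex each vertex has one trans partner and two cis neighbours.
Only one geometric arrangement is possible.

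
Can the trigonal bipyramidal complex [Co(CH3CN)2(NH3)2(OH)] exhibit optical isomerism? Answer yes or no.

yes

Placing the ligands in turn and identifying arrangements related by rotation or reflection leaves 5 distinct geometric isomers.
One of these lacks any improper symmetry element and so occurs as an enantiomeric pair, giving 5 + 1 = 6 stereoisomers in total.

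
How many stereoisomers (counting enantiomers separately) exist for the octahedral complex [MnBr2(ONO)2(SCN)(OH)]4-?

8

In an octahedral complex each vertex has one trans partner and four cis neighbours.
Working through the distinct placements yields 6 geometric isomers: Br trans, ONO cis; Br trans, ONO trans; Br cis, ONO cis (3 arrangements, 2 chiral); Br cis, ONO trans.
Of these, 2 lack any improper symmetry element and so occur as enantiomeric pairs, giving 6 + 2 = 8 stereoisomers in total.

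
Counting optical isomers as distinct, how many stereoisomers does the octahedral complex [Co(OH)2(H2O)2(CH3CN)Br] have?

8

Systematic placement gives 6 geometric isomers: OH trans, H2O trans; OH cis, H2O cis (3 arrangements, 2 chiral); OH trans, H2O cis; OH cis, H2O trans.
Of these, 2 lack any improper symmetry element and so occur as enantiomeric pairs, giving 6 + 2 = 8 stereoisomers in total.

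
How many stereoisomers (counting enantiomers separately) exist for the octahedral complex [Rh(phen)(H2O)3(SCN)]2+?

The six octahedral sites form three mutually perpendicular trans pairs.
Each phen is bidentate and must span two cis positions.
Working through the distinct placements yields 2 geometric isomers: H2O mer; H2O fac.
Each arrangement has an internal mirror plane or centre of symmetry, so none is chiral.

2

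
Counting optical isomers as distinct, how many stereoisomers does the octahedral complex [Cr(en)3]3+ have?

An octahedron has six vertices in three trans pairs; every non-trans pair is cis.
Each en is bidentate and must span two cis positions.
Only one geometric arrangement is possible; it has no improper symmetry element, so it exists as a pair of enantiomers (2 stereoisomers).

2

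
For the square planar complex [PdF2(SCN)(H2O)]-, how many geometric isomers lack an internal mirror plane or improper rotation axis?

0

A square has two trans pairs of vertices; adjacent vertices are cis.
The distinct arrangements are (2 in all): F cis; F trans.
Each arrangement has an internal mirror plane or centre of symmetry, so none is chiral.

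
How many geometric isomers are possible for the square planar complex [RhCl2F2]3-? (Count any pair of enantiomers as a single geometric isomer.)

2

A square has two trans pairs of vertices; adjacent vertices are cis.
Working through the distinct placements yields 2 geometric isomers: Cl cis; Cl trans.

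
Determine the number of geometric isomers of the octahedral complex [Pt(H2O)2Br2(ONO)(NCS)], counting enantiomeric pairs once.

An octahedron has six vertices in three trans pairs; every non-trans pair is cis.
The distinct arrangements are (6 in all): H2O trans, Br trans; H2O cis, Br trans; H2O cis, Br cis (3 arrangements, 2 chiral); H2O trans, Br cis.

6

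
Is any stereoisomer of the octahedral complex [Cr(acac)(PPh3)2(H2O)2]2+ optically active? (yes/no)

In an octahedral complex each vertex has one trans partner and four cis neighbours.
Each acac is bidentate and must span two cis positions.
The distinct arrangements are (3 in all): PPh3 cis, H2O trans; PPh3 cis, H2O cis (chiral); PPh3 trans, H2O cis.
One of these lacks any improper symmetry element and so occurs as an enantiomeric pair, giving 3 + 1 = 4 stereoisomers in total.

yes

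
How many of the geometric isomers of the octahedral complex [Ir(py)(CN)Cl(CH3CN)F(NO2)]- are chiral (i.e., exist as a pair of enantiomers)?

15

Placing the ligands in turn and identifying arrangements related by rotation or reflection leaves 15 distinct geometric isomers.
Of these, 15 lack any improper symmetry element and so occur as enantiomeric pairs, giving 15 + 15 = 30 stereoisomers in total.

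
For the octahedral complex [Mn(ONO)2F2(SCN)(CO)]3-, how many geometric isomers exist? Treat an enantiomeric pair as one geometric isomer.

6

The six octahedral sites form three mutually perpendicular trans pairs.
Working through the distinct placements yields 6 geometric isomers: ONO cis, F cis (3 arrangements, 2 chiral); ONO trans, F cis; ONO cis, F trans; ONO trans, F trans.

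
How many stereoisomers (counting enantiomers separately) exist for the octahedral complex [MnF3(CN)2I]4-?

3

There are 3 geometric isomers: F mer, CN trans; F fac, CN cis; F mer, CN cis.
Each arrangement has an internal mirror plane or centre of symmetry, so none is chiral.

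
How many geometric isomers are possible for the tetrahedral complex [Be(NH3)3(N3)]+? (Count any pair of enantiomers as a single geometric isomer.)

1

In a tetrahedral complex all four positions are equivalent and every pair of ligands is adjacent — there is no cis/trans distinction.
Only one geometric arrangement is possible.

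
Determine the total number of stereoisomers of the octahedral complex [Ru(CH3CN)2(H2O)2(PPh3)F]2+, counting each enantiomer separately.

An octahedron has six vertices in three trans pairs; every non-trans pair is cis.
There are 6 geometric isomers: CH3CN trans, H2O cis; CH3CN trans, H2O trans; CH3CN cis, H2O cis (3 arrangements, 2 chiral); CH3CN cis, H2O trans.
Of these, 2 lack any improper symmetry element and so occur as enantiomeric pairs, giving 6 + 2 = 8 stereoisomers in total.

8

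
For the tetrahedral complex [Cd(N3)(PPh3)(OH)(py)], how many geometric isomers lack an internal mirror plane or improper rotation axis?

Only one geometric arrangement is possible; it has no improper symmetry element, so it exists as a pair of enantiomers (2 stereoisomers).

1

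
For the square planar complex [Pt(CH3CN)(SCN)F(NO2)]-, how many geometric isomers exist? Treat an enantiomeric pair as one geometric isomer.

3

Systematic placement gives 3 geometric isomers: (CH3CN/NO2 trans, F/SCN trans); (CH3CN/SCN trans, F/NO2 trans); (CH3CN/F trans, NO2/SCN trans).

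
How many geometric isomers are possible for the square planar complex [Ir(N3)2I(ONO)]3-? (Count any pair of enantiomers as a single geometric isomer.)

2

A square has two trans pairs of vertices; adjacent vertices are cis.
Working through the distinct placements yields 2 geometric isomers: N3 cis; N3 trans.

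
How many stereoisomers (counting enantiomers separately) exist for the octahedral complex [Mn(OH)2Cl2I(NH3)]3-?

In an octahedral complex each vertex has one trans partner and four cis neighbours.
The distinct arrangements are (6 in all): OH trans, Cl trans; OH cis, Cl trans; OH trans, Cl cis; OH cis, Cl cis (3 arrangements, 2 chiral).
Of these, 2 lack any improper symmetry element and so occur as enantiomeric pairs, giving 6 + 2 = 8 stereoisomers in total.

8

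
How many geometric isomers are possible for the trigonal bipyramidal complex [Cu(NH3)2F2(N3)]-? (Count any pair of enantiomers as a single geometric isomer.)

In a trigonal bipyramid the two axial positions differ from the three equatorial ones.
Placing the ligands in turn and identifying arrangements related by rotation or reflection leaves 5 distinct geometric isomers.

5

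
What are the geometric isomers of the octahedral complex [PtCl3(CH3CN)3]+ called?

An octahedron has six vertices in three trans pairs; every non-trans pair is cis.
There are 2 geometric isomers: Cl mer; Cl fac.

fac and mer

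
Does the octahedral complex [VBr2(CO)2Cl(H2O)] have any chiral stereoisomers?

yes

The distinct arrangements are (6 in all): Br trans, CO trans; Br trans, CO cis; Br cis, CO cis (3 arrangements, 2 chiral); Br cis, CO trans.
Of these, 2 lack any improper symmetry element and so occur as enantiomeric pairs, giving 6 + 2 = 8 stereoisomers in total.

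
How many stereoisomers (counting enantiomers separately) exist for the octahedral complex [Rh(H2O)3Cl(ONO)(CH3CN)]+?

The six octahedral sites form three mutually perpendicular trans pairs.
The distinct arrangements are (4 in all): H2O mer (3 arrangements); H2O fac (chiral).
One of these lacks any improper symmetry element and so occurs as an enantiomeric pair, giving 4 + 1 = 5 stereoisomers in total.

5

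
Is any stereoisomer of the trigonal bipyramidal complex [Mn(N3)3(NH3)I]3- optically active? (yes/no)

no

There are 4 geometric isomers: NH3 equatorial, I axial; NH3 axial, I axial; NH3 equatorial, I equatorial; NH3 axial, I equatorial.
Each arrangement has an internal mirror plane or centre of symmetry, so none is chiral.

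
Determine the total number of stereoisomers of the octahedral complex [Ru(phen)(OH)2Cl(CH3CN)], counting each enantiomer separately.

An octahedron has six vertices in three trans pairs; every non-trans pair is cis.
Each phen is bidentate and must span two cis positions.
Systematic placement gives 4 geometric isomers: OH cis (3 arrangements, 2 chiral); OH trans.
Of these, 2 lack any improper symmetry element and so occur as enantiomeric pairs, giving 4 + 2 = 6 stereoisomers in total.

6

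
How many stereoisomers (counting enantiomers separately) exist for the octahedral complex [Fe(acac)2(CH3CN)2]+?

In an octahedral complex each vertex has one trans partner and four cis neighbours.
Each acac is bidentate and must span two cis positions.
There are 2 geometric isomers: CH3CN trans; CH3CN cis (chiral).
One of these lacks any improper symmetry element and so occurs as an enantiomeric pair, giving 2 + 1 = 3 stereoisomers in total.

3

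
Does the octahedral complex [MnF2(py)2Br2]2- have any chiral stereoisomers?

An octahedron has six vertices in three trans pairs; every non-trans pair is cis.
Working through the distinct placements yields 5 geometric isomers: F trans, py trans, Br trans; F cis, py cis, Br trans; F cis, py trans, Br cis; F cis, py cis, Br cis (chiral); F trans, py cis, Br cis.
One of these lacks any improper symmetry element and so occurs as an enantiomeric pair, giving 5 + 1 = 6 stereoisomers in total.

yes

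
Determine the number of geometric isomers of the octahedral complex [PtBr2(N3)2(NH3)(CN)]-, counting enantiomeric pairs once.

In an octahedral complex each vertex has one trans partner and four cis neighbours.
The distinct arrangements are (6 in all): Br trans, N3 cis; Br trans, N3 trans; Br cis, N3 cis (3 arrangements, 2 chiral); Br cis, N3 trans.

6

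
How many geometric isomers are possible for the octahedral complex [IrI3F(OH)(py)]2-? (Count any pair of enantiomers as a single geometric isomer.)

4

The six octahedral sites form three mutually perpendicular trans pairs.
The distinct arrangements are (4 in all): I mer (3 arrangements); I fac (chiral).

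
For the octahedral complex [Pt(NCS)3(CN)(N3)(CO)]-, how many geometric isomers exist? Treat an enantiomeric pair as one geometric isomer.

4

The six octahedral sites form three mutually perpendicular trans pairs.
Working through the distinct placements yields 4 geometric isomers: NCS mer (3 arrangements); NCS fac (chiral).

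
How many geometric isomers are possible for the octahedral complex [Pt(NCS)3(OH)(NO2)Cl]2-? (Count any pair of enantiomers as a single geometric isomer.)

4

In an octahedral complex each vertex has one trans partner and four cis neighbours.
The distinct arrangements are (4 in all): NCS mer (3 arrangements); NCS fac (chiral).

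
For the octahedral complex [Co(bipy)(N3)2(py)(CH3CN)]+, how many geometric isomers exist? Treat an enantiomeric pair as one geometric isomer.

4

The six octahedral sites form three mutually perpendicular trans pairs.
Each bipy is bidentate and must span two cis positions.
Systematic placement gives 4 geometric isomers: N3 cis (3 arrangements, 2 chiral); N3 trans.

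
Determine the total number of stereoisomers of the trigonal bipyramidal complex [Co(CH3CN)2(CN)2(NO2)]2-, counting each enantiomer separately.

6

Systematic enumeration (placing each ligand type in turn and discarding arrangements equivalent by rotation or reflection) gives 5 geometric isomers.
One of these lacks any improper symmetry element and so occurs as an enantiomeric pair, giving 5 + 1 = 6 stereoisomers in total.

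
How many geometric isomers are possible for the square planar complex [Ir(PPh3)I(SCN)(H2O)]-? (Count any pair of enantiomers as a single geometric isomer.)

3

A square has two trans pairs of vertices; adjacent vertices are cis.
Working through the distinct placements yields 3 geometric isomers: (H2O/PPh3 trans, I/SCN trans); (H2O/SCN trans, I/PPh3 trans); (H2O/I trans, PPh3/SCN trans).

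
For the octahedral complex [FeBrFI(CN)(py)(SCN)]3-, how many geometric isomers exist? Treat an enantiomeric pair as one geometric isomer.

15

The six octahedral sites form three mutually perpendicular trans pairs.
Systematic enumeration (placing each ligand type in turn and discarding arrangements equivalent by rotation or reflection) gives 15 geometric isomers.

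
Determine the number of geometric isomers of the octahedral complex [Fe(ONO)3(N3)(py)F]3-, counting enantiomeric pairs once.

The distinct arrangements are (4 in all): ONO mer (3 arrangements); ONO fac (chiral).

4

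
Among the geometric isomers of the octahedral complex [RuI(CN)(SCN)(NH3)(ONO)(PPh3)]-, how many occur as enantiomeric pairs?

15

Systematic enumeration (placing each ligand type in turn and discarding arrangements equivalent by rotation or reflection) gives 15 geometric isomers.
Of these, 15 lack any improper symmetry element and so occur as enantiomeric pairs, giving 15 + 15 = 30 stereoisomers in total.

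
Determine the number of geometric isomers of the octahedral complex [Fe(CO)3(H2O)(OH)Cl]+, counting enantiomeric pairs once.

In an octahedral complex each vertex has one trans partner and four cis neighbours.
The distinct arrangements are (4 in all): CO mer (3 arrangements); CO fac (chiral).

4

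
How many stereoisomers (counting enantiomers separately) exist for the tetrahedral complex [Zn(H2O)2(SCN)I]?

1

In a tetrahedral complex all four positions are equivalent and every pair of ligands is adjacent — there is no cis/trans distinction.
Only one geometric arrangement is possible.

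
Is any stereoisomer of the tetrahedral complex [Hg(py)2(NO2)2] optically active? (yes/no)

no

In a tetrahedral complex all four positions are equivalent and every pair of ligands is adjacent — there is no cis/trans distinction.
Only one geometric arrangement is possible.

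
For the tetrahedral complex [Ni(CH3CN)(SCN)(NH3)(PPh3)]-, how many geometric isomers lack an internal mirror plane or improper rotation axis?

All four vertices of a tetrahedron are equivalent and mutually adjacent, so cis/trans isomerism cannot arise.
Only one geometric arrangement is possible; it has no improper symmetry element, so it exists as a pair of enantiomers (2 stereoisomers).

1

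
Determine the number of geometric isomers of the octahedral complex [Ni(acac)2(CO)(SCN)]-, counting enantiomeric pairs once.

2

The six octahedral sites form three mutually perpendicular trans pairs.
Each acac is bidentate and must span two cis positions.
Working through the distinct placements yields 2 geometric isomers: CO and SCN mutually trans; CO and SCN mutually cis (chiral).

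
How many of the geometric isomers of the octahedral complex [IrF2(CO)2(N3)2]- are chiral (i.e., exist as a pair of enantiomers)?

1

The six octahedral sites form three mutually perpendicular trans pairs.
The distinct arrangements are (5 in all): F trans, CO trans, N3 trans; F cis, CO trans, N3 cis; F cis, CO cis, N3 trans; F cis, CO cis, N3 cis (chiral); F trans, CO cis, N3 cis.
One of these lacks any improper symmetry element and so occurs as an enantiomeric pair, giving 5 + 1 = 6 stereoisomers in total.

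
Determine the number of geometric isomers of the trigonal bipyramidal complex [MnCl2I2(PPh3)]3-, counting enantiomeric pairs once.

Exhaustive case analysis gives 5 geometric isomers.

5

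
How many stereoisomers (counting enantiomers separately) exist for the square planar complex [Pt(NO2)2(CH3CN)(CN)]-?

Systematic placement gives 2 geometric isomers: NO2 cis; NO2 trans.
Each arrangement has an internal mirror plane or centre of symmetry, so none is chiral.

2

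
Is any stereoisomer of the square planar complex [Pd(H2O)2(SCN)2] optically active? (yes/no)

no

In a square planar complex each vertex has one trans partner and two cis neighbours.
Working through the distinct placements yields 2 geometric isomers: H2O cis; H2O trans.
Each arrangement has an internal mirror plane or centre of symmetry, so none is chiral.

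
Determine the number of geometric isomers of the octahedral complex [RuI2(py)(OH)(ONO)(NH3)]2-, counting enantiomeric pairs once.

9

Exhaustive case analysis gives 9 geometric isomers.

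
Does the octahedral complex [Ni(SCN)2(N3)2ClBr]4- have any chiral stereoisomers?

There are 6 geometric isomers: SCN trans, N3 trans; SCN cis, N3 cis (3 arrangements, 2 chiral); SCN trans, N3 cis; SCN cis, N3 trans.
Of these, 2 lack any improper symmetry element and so occur as enantiomeric pairs, giving 6 + 2 = 8 stereoisomers in total.

yes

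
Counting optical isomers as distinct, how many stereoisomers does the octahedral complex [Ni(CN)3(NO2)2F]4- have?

3

Systematic placement gives 3 geometric isomers: CN mer, NO2 trans; CN mer, NO2 cis; CN fac, NO2 cis.
Each arrangement has an internal mirror plane or centre of symmetry, so none is chiral.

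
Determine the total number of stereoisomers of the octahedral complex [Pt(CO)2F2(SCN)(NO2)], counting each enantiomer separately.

In an octahedral complex each vertex has one trans partner and four cis neighbours.
The distinct arrangements are (6 in all): CO trans, F trans; CO trans, F cis; CO cis, F cis (3 arrangements, 2 chiral); CO cis, F trans.
Of these, 2 lack any improper symmetry element and so occur as enantiomeric pairs, giving 6 + 2 = 8 stereoisomers in total.

8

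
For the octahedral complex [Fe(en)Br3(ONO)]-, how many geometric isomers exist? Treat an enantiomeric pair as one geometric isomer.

2

An octahedron has six vertices in three trans pairs; every non-trans pair is cis.
Each en is bidentate and must span two cis positions.
Systematic placement gives 2 geometric isomers: Br mer; Br fac.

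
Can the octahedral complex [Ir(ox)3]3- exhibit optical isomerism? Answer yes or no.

An octahedron has six vertices in three trans pairs; every non-trans pair is cis.
Each ox is bidentate and must span two cis positions.
Only one geometric arrangement is possible; it has no improper symmetry element, so it exists as a pair of enantiomers (2 stereoisomers).

yes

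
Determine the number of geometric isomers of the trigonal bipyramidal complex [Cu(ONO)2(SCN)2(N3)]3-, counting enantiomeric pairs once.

In a trigonal bipyramid the two axial positions differ from the three equatorial ones.
Exhaustive case analysis gives 5 geometric isomers.

5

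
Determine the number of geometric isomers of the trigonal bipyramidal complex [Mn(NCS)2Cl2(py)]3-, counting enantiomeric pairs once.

Systematic enumeration (placing each ligand type in turn and discarding arrangements equivalent by rotation or reflection) gives 5 geometric isomers.

5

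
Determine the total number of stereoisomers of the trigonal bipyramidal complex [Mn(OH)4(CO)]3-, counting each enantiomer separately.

2

Systematic placement gives 2 geometric isomers: CO axial; CO equatorial.
Each arrangement has an internal mirror plane or centre of symmetry, so none is chiral.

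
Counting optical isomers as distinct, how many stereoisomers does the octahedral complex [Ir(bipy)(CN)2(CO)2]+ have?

An octahedron has six vertices in three trans pairs; every non-trans pair is cis.
Each bipy is bidentate and must span two cis positions.
Systematic placement gives 3 geometric isomers: CN trans, CO cis; CN cis, CO cis (chiral); CN cis, CO trans.
One of these lacks any improper symmetry element and so occurs as an enantiomeric pair, giving 3 + 1 = 4 stereoisomers in total.

4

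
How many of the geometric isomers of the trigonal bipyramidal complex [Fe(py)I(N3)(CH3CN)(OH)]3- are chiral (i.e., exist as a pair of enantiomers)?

10

A trigonal bipyramid has two axial and three equatorial sites, which are chemically inequivalent.
Exhaustive case analysis gives 10 geometric isomers.
Of these, 10 lack any improper symmetry element and so occur as enantiomeric pairs, giving 10 + 10 = 20 stereoisomers in total.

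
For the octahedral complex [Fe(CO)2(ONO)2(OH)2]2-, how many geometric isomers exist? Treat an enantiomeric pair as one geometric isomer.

5

An octahedron has six vertices in three trans pairs; every non-trans pair is cis.
There are 5 geometric isomers: CO trans, ONO trans, OH trans; CO trans, ONO cis, OH cis; CO cis, ONO trans, OH cis; CO cis, ONO cis, OH cis (chiral); CO cis, ONO cis, OH trans.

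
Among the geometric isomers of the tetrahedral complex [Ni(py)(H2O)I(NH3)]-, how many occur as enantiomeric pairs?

In a tetrahedral complex all four positions are equivalent and every pair of ligands is adjacent — there is no cis/trans distinction.
Only one geometric arrangement is possible; it has no improper symmetry element, so it exists as a pair of enantiomers (2 stereoisomers).

1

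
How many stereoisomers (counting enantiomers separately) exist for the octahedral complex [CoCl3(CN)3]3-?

2

The six octahedral sites form three mutually perpendicular trans pairs.
Systematic placement gives 2 geometric isomers: Cl mer; Cl fac.
Each arrangement has an internal mirror plane or centre of symmetry, so none is chiral.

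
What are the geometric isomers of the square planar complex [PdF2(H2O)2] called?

In a square planar complex each vertex has one trans partner and two cis neighbours.
Working through the distinct placements yields 2 geometric isomers: F cis; F trans.

cis and trans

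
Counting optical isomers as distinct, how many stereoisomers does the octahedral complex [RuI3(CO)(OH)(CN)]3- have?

An octahedron has six vertices in three trans pairs; every non-trans pair is cis.
The distinct arrangements are (4 in all): I mer (3 arrangements); I fac (chiral).
One of these lacks any improper symmetry element and so occurs as an enantiomeric pair, giving 4 + 1 = 5 stereoisomers in total.

5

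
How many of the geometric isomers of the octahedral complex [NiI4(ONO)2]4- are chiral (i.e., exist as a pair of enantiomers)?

0

In an octahedral complex each vertex has one trans partner and four cis neighbours.
Working through the distinct placements yields 2 geometric isomers: ONO trans; ONO cis.
Each arrangement has an internal mirror plane or centre of symmetry, so none is chiral.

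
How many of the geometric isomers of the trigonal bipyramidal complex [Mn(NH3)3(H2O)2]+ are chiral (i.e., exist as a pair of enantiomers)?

0

Systematic placement gives 3 geometric isomers: H2O both axial; H2O one axial, one equatorial; H2O both equatorial.
Each arrangement has an internal mirror plane or centre of symmetry, so none is chiral.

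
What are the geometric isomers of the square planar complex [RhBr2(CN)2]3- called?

cis and trans

The distinct arrangements are (2 in all): Br cis; Br trans.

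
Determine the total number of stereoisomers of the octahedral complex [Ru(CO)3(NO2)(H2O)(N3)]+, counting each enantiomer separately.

Systematic placement gives 4 geometric isomers: CO mer (3 arrangements); CO fac (chiral).
One of these lacks any improper symmetry element and so occurs as an enantiomeric pair, giving 4 + 1 = 5 stereoisomers in total.

5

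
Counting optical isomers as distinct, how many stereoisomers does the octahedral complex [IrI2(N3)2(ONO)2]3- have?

An octahedron has six vertices in three trans pairs; every non-trans pair is cis.
The distinct arrangements are (5 in all): I trans, N3 trans, ONO trans; I trans, N3 cis, ONO cis; I cis, N3 cis, ONO trans; I cis, N3 cis, ONO cis (chiral); I cis, N3 trans, ONO cis.
One of these lacks any improper symmetry element and so occurs as an enantiomeric pair, giving 5 + 1 = 6 stereoisomers in total.

6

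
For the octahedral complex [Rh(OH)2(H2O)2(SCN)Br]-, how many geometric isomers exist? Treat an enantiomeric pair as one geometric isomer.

Systematic placement gives 6 geometric isomers: OH cis, H2O cis (3 arrangements, 2 chiral); OH trans, H2O cis; OH cis, H2O trans; OH trans, H2O trans.

6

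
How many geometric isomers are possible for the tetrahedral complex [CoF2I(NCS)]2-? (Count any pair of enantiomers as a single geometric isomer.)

All four vertices of a tetrahedron are equivalent and mutually adjacent, so cis/trans isomerism cannot arise.
Only one geometric arrangement is possible.

1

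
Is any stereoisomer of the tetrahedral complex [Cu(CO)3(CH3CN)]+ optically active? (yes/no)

In a tetrahedral complex all four positions are equivalent and every pair of ligands is adjacent — there is no cis/trans distinction.
Only one geometric arrangement is possible.

no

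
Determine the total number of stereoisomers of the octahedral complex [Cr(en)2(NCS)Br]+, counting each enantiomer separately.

An octahedron has six vertices in three trans pairs; every non-trans pair is cis.
Each en is bidentate and must span two cis positions.
Systematic placement gives 2 geometric isomers: NCS and Br mutually trans; NCS and Br mutually cis (chiral).
One of these lacks any improper symmetry element and so occurs as an enantiomeric pair, giving 2 + 1 = 3 stereoisomers in total.

3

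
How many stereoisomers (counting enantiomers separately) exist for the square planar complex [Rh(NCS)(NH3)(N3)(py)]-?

A square has two trans pairs of vertices; adjacent vertices are cis.
There are 3 geometric isomers: (N3/NH3 trans, NCS/py trans); (N3/py trans, NCS/NH3 trans); (N3/NCS trans, NH3/py trans).
Each arrangement has an internal mirror plane or centre of symmetry, so none is chiral.

3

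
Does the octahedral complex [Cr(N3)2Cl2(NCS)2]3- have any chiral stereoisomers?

In an octahedral complex each vertex has one trans partner and four cis neighbours.
There are 5 geometric isomers: N3 trans, Cl trans, NCS trans; N3 cis, Cl trans, NCS cis; N3 cis, Cl cis, NCS trans; N3 cis, Cl cis, NCS cis (chiral); N3 trans, Cl cis, NCS cis.
One of these lacks any improper symmetry element and so occurs as an enantiomeric pair, giving 5 + 1 = 6 stereoisomers in total.

yes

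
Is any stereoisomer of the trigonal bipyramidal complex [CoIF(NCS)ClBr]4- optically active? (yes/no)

A trigonal bipyramid has two axial and three equatorial sites, which are chemically inequivalent.
Systematic enumeration (placing each ligand type in turn and discarding arrangements equivalent by rotation or reflection) gives 10 geometric isomers.
Of these, 10 lack any improper symmetry element and so occur as enantiomeric pairs, giving 10 + 10 = 20 stereoisomers in total.

yes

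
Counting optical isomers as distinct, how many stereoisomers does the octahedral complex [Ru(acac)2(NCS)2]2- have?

An octahedron has six vertices in three trans pairs; every non-trans pair is cis.
Each acac is bidentate and must span two cis positions.
The distinct arrangements are (2 in all): NCS trans; NCS cis (chiral).
One of these lacks any improper symmetry element and so occurs as an enantiomeric pair, giving 2 + 1 = 3 stereoisomers in total.

3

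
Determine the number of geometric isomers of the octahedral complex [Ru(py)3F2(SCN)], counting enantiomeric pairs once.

An octahedron has six vertices in three trans pairs; every non-trans pair is cis.
The distinct arrangements are (3 in all): py mer, F trans; py mer, F cis; py fac, F cis.

3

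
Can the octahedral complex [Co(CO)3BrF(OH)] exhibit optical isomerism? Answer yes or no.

An octahedron has six vertices in three trans pairs; every non-trans pair is cis.
Systematic placement gives 4 geometric isomers: CO mer (3 arrangements); CO fac (chiral).
One of these lacks any improper symmetry element and so occurs as an enantiomeric pair, giving 4 + 1 = 5 stereoisomers in total.

yes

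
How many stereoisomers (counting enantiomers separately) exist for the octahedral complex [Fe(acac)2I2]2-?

An octahedron has six vertices in three trans pairs; every non-trans pair is cis.
Each acac is bidentate and must span two cis positions.
The distinct arrangements are (2 in all): I trans; I cis (chiral).
One of these lacks any improper symmetry element and so occurs as an enantiomeric pair, giving 2 + 1 = 3 stereoisomers in total.

3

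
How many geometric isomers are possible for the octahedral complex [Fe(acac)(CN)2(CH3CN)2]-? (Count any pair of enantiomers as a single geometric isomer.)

3

An octahedron has six vertices in three trans pairs; every non-trans pair is cis.
Each acac is bidentate and must span two cis positions.
Working through the distinct placements yields 3 geometric isomers: CN cis, CH3CN trans; CN cis, CH3CN cis (chiral); CN trans, CH3CN cis.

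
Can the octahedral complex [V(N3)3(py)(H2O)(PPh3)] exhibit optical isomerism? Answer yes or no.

yes

The six octahedral sites form three mutually perpendicular trans pairs.
There are 4 geometric isomers: N3 mer (3 arrangements); N3 fac (chiral).
One of these lacks any improper symmetry element and so occurs as an enantiomeric pair, giving 4 + 1 = 5 stereoisomers in total.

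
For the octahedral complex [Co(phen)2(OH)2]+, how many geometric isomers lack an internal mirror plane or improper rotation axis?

1

The six octahedral sites form three mutually perpendicular trans pairs.
Each phen is bidentate and must span two cis positions.
The distinct arrangements are (2 in all): OH trans; OH cis (chiral).
One of these lacks any improper symmetry element and so occurs as an enantiomeric pair, giving 2 + 1 = 3 stereoisomers in total.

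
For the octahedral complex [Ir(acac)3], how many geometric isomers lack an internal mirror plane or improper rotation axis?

An octahedron has six vertices in three trans pairs; every non-trans pair is cis.
Each acac is bidentate and must span two cis positions.
Only one geometric arrangement is possible; it has no improper symmetry element, so it exists as a pair of enantiomers (2 stereoisomers).

1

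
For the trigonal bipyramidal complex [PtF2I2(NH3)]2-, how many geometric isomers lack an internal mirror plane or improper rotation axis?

1

In a trigonal bipyramid the two axial positions differ from the three equatorial ones.
Placing the ligands in turn and identifying arrangements related by rotation or reflection leaves 5 distinct geometric isomers.
One of these lacks any improper symmetry element and so occurs as an enantiomeric pair, giving 5 + 1 = 6 stereoisomers in total.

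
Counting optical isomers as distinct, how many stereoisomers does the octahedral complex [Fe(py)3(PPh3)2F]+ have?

3

An octahedron has six vertices in three trans pairs; every non-trans pair is cis.
The distinct arrangements are (3 in all): py mer, PPh3 cis; py mer, PPh3 trans; py fac, PPh3 cis.
Each arrangement has an internal mirror plane or centre of symmetry, so none is chiral.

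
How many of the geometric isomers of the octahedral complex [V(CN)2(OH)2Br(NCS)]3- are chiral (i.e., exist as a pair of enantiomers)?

2

An octahedron has six vertices in three trans pairs; every non-trans pair is cis.
Working through the distinct placements yields 6 geometric isomers: CN cis, OH trans; CN cis, OH cis (3 arrangements, 2 chiral); CN trans, OH trans; CN trans, OH cis.
Of these, 2 lack any improper symmetry element and so occur as enantiomeric pairs, giving 6 + 2 = 8 stereoisomers in total.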